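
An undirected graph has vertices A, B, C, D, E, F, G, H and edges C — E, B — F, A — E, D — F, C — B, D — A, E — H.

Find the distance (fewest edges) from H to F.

4

Distance 0: H.
Distance 1: E.
Distance 2: A, C.
Distance 3: B, D.
Distance 4: F — contains F.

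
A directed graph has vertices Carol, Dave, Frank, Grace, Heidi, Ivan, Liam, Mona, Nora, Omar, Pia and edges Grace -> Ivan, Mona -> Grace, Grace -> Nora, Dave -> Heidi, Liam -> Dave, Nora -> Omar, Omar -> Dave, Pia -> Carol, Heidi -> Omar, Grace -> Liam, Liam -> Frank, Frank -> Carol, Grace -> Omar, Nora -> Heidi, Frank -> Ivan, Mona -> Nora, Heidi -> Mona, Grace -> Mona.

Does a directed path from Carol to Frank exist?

No

Carol has no outgoing edges, so nothing is reachable from it.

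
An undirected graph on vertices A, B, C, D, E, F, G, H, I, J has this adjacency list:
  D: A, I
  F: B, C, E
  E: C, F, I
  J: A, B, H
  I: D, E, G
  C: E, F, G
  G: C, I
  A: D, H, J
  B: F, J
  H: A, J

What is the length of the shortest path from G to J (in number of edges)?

4

Distance 0: G.
Distance 1: C, I.
Distance 2: D, E, F.
Distance 3: A, B.
Distance 4: H, J — contains J.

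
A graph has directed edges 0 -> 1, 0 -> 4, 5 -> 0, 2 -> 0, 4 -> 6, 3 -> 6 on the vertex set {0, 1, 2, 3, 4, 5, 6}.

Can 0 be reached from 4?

Explore from 4.
Distance 1: reach 6.
The search from 4 is exhausted; no directed path reaches 0.

No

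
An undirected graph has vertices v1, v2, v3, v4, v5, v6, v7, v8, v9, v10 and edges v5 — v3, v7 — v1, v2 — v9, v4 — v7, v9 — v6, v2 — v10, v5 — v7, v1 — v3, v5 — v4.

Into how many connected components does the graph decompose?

From v1: component {v1, v3, v4, v5, v7}.
From v2: component {v2, v6, v9, v10}.
From v8: component {v8}.
That's 3 components.

3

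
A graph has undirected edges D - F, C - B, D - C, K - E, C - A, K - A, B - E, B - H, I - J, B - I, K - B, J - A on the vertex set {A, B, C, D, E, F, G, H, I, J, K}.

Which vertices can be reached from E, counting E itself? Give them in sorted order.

A, B, C, D, E, F, H, I, J, K

Start at E.
Its neighbours: B, K.
Then their neighbours: A, C, H, I.
Then next layer: D, J.
Then next layer: F.
Nothing further is reachable.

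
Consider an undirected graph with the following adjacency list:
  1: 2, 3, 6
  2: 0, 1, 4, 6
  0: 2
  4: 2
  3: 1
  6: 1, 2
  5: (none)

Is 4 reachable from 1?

Explore from 1.
Distance 1: reach 2, 3, 6.
Distance 2: reach 0, 4.
Found 4.

Yes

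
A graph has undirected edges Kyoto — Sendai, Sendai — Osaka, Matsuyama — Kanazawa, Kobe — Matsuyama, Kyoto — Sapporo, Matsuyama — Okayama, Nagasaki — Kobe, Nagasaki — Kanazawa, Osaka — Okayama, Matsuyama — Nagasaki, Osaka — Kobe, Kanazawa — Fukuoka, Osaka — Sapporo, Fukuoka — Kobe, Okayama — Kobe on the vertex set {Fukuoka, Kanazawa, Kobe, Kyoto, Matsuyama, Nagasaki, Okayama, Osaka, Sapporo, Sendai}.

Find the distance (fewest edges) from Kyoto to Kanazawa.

Distance 0: Kyoto.
Distance 1: Sapporo, Sendai.
Distance 2: Osaka.
Distance 3: Kobe, Okayama.
Distance 4: Fukuoka, Matsuyama, Nagasaki.
Distance 5: Kanazawa — contains Kanazawa.

5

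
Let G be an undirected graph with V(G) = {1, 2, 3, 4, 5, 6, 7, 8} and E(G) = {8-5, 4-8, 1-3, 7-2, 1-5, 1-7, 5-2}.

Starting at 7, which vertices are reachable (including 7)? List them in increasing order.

Start at 7.
Its neighbours: 1, 2.
Then their neighbours: 3, 5.
Then next layer: 8.
Then next layer: 4.
Nothing further is reachable.

1, 2, 3, 4, 5, 7, 8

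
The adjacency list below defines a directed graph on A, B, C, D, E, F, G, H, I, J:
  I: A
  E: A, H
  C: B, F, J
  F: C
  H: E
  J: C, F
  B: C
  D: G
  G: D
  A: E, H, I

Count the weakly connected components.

From A: component {A, E, H, I}.
From B: component {B, C, F, J}.
From D: component {D, G}.
That's 3 components.

3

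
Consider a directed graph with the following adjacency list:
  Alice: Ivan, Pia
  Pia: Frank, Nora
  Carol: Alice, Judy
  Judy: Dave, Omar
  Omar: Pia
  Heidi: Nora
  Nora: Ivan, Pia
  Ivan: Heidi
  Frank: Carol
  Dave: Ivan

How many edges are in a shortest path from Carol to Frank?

Distance 0: Carol.
Distance 1: Alice, Judy.
Distance 2: Dave, Ivan, Omar, Pia.
Distance 3: Frank, Heidi, Nora — contains Frank.

3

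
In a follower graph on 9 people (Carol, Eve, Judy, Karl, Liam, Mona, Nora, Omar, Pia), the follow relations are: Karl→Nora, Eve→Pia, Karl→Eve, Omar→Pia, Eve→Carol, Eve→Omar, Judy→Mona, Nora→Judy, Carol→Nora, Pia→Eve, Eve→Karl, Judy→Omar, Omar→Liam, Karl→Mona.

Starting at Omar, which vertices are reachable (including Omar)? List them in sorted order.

Start at Omar.
Its neighbours: Liam, Pia.
Then their neighbours: Eve.
Then next layer: Carol, Karl.
Then next layer: Mona, Nora.
Then next layer: Judy.
Every vertex is now reached.

Carol, Eve, Judy, Karl, Liam, Mona, Nora, Omar, Pia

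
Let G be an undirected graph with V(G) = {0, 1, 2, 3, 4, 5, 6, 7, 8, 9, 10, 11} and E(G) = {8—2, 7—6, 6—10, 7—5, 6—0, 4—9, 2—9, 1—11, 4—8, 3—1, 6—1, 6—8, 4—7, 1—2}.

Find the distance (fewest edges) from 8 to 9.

Distance 0: 8.
Distance 1: 2, 4, 6.
Distance 2: 0, 1, 7, 9, 10 — contains 9.

2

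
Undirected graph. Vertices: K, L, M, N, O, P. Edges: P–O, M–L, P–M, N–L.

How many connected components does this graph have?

From K: component {K}.
From L: component {L, M, N, O, P}.
That's 2 components.

2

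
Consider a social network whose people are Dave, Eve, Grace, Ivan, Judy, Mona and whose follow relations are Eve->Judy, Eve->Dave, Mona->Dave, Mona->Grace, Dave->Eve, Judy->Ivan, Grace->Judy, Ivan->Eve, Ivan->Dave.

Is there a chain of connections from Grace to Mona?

No

Explore from Grace.
Distance 1: reach Judy.
Distance 2: reach Ivan.
Distance 3: reach Dave, Eve.
The search from Grace is exhausted; no directed path reaches Mona.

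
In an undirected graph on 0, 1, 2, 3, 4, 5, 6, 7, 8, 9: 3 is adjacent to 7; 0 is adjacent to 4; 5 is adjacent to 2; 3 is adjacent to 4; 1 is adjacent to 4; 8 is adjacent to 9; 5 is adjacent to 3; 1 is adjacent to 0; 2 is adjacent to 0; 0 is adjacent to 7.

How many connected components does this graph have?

From 0: component {0, 1, 2, 3, 4, 5, 7}.
From 6: component {6}.
From 8: component {8, 9}.
That's 3 components.

3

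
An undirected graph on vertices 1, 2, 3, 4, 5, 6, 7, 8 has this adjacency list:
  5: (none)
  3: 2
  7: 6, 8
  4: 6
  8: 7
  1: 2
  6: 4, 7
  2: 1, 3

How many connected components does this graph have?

From 1: component {1, 2, 3}.
From 4: component {4, 6, 7, 8}.
From 5: component {5}.
That's 3 components.

3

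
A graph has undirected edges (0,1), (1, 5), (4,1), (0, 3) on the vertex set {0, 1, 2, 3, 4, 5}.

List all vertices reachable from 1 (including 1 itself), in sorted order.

Start at 1.
Its neighbours: 0, 4, 5.
Then their neighbours: 3.
Nothing further is reachable.

0, 1, 3, 4, 5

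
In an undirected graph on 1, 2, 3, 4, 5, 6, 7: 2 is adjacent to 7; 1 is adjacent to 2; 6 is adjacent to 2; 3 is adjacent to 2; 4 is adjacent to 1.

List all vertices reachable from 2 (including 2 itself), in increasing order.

1, 2, 3, 4, 6, 7

Start at 2.
Its neighbours: 1, 3, 6, 7.
Then their neighbours: 4.
Nothing further is reachable.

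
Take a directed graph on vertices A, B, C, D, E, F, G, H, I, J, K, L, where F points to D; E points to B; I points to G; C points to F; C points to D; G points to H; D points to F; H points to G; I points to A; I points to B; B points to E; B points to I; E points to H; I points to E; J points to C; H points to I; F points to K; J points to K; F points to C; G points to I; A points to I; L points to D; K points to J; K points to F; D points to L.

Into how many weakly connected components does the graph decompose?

2

From A: component {A, B, E, G, H, I}.
From C: component {C, D, F, J, K, L}.
That's 2 components.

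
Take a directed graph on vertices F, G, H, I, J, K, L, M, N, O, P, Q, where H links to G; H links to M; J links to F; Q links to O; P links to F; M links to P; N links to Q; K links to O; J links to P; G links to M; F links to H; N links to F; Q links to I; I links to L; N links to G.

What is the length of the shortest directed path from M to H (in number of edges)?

Distance 0: M.
Distance 1: P.
Distance 2: F.
Distance 3: H — contains H.

3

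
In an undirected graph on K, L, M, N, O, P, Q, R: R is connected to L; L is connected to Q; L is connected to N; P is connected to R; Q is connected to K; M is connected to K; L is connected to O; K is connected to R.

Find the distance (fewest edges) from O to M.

4

Distance 0: O.
Distance 1: L.
Distance 2: N, Q, R.
Distance 3: K, P.
Distance 4: M — contains M.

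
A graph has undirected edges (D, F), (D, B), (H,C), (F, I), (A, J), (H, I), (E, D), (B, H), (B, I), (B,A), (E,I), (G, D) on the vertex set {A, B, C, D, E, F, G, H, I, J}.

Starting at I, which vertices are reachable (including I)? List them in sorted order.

Start at I.
Its neighbours: B, E, F, H.
Then their neighbours: A, C, D.
Then next layer: G, J.
Every vertex is now reached.

A, B, C, D, E, F, G, H, I, J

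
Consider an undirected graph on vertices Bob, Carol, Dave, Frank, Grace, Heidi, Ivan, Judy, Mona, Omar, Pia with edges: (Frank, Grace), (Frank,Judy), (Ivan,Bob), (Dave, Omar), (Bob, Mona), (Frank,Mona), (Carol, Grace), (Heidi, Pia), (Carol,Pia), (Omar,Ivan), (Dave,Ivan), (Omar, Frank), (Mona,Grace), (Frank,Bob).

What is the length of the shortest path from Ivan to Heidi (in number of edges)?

6

Distance 0: Ivan.
Distance 1: Bob, Dave, Omar.
Distance 2: Frank, Mona.
Distance 3: Grace, Judy.
Distance 4: Carol.
Distance 5: Pia.
Distance 6: Heidi — contains Heidi.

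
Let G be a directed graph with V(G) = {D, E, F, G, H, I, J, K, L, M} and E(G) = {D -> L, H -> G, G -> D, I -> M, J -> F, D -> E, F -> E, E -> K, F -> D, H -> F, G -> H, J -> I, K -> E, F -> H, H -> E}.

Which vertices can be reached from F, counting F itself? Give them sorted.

D, E, F, G, H, K, L

Start at F.
Its neighbours: D, E, H.
Then their neighbours: G, K, L.
Nothing further is reachable.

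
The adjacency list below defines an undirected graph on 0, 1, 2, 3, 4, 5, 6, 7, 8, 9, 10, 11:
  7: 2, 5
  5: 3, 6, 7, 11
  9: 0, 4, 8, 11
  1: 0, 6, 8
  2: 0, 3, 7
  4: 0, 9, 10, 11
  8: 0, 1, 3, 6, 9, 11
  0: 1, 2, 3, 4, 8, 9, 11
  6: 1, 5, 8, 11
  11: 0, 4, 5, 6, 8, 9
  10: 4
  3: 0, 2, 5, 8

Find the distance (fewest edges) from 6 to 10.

3

Distance 0: 6.
Distance 1: 1, 5, 8, 11.
Distance 2: 0, 3, 4, 7, 9.
Distance 3: 2, 10 — contains 10.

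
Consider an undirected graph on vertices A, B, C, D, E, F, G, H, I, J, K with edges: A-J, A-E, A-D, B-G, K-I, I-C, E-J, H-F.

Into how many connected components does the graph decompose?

4

From A: component {A, D, E, J}.
From B: component {B, G}.
From C: component {C, I, K}.
From F: component {F, H}.
That's 4 components.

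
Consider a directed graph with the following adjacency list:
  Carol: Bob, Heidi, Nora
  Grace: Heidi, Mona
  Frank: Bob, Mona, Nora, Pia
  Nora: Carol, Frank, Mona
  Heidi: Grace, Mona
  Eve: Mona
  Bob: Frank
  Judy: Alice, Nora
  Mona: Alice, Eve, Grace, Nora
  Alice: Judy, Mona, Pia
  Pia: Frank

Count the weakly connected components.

From Alice: component {Alice, Bob, Carol, Eve, Frank, Grace, Heidi, Judy, Mona, Nora, Pia}.
That's 1 component.

1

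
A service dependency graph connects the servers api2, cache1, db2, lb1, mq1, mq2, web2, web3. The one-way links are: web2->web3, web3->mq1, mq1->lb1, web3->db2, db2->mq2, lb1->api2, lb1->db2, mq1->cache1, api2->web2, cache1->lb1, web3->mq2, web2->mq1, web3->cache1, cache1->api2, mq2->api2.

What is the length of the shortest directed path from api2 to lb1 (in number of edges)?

3

Distance 0: api2.
Distance 1: web2.
Distance 2: mq1, web3.
Distance 3: cache1, db2, lb1, mq2 — contains lb1.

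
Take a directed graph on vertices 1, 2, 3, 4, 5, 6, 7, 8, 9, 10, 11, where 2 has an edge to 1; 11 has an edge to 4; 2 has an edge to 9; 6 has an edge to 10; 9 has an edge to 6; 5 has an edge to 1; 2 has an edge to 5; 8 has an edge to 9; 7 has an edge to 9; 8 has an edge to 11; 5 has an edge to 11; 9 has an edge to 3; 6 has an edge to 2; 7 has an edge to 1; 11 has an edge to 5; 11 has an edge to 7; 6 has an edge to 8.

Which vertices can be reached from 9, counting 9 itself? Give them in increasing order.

1, 2, 3, 4, 5, 6, 7, 8, 9, 10, 11

Start at 9.
Its neighbours: 3, 6.
Then their neighbours: 2, 8, 10.
Then next layer: 1, 5, 11.
Then next layer: 4, 7.
Every vertex is now reached.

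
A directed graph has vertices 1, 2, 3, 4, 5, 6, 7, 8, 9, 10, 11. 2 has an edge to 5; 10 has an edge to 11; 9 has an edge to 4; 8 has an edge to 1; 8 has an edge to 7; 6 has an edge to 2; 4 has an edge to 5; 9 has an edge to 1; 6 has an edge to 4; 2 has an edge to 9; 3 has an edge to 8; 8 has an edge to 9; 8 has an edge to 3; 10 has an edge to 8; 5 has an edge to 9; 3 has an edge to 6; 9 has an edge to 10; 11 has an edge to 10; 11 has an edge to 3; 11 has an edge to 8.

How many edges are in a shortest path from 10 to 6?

3

Distance 0: 10.
Distance 1: 8, 11.
Distance 2: 1, 3, 7, 9.
Distance 3: 4, 6 — contains 6.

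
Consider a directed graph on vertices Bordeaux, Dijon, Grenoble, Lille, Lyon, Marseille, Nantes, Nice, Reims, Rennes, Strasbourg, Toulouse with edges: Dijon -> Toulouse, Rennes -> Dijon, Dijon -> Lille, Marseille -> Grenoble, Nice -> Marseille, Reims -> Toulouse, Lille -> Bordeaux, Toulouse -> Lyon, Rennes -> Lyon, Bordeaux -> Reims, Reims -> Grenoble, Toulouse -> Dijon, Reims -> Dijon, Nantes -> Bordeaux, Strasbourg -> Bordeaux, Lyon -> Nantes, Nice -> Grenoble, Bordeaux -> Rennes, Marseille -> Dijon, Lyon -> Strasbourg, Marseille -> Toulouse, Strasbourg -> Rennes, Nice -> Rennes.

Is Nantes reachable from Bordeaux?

Yes

Explore from Bordeaux.
Distance 1: reach Reims, Rennes.
Distance 2: reach Dijon, Grenoble, Lyon, Toulouse.
Distance 3: reach Lille, Nantes, Strasbourg.
Found Nantes.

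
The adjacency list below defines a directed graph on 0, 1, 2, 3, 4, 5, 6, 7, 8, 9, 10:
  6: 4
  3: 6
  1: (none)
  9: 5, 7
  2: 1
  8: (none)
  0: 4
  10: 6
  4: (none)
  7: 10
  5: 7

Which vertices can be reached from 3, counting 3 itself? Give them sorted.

3, 4, 6

Start at 3.
Its neighbours: 6.
Then their neighbours: 4.
Nothing further is reachable.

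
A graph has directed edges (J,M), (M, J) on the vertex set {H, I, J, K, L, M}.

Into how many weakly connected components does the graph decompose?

5

From H: component {H}.
From I: component {I}.
From J: component {J, M}.
From K: component {K}.
From L: component {L}.
That's 5 components.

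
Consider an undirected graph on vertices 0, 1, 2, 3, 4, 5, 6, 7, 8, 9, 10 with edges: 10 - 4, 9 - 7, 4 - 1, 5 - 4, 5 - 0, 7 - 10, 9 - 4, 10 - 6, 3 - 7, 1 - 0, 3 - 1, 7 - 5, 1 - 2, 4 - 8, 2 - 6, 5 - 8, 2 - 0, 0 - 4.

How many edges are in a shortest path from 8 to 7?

Distance 0: 8.
Distance 1: 4, 5.
Distance 2: 0, 1, 7, 9, 10 — contains 7.

2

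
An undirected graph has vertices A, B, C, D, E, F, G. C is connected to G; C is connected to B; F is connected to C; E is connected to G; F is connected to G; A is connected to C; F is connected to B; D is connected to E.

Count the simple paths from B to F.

3

B–C–F
B–C–G–F
B–F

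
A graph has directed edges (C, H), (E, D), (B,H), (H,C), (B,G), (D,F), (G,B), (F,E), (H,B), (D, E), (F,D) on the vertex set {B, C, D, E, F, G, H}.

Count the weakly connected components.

From B: component {B, C, G, H}.
From D: component {D, E, F}.
That's 2 components.

2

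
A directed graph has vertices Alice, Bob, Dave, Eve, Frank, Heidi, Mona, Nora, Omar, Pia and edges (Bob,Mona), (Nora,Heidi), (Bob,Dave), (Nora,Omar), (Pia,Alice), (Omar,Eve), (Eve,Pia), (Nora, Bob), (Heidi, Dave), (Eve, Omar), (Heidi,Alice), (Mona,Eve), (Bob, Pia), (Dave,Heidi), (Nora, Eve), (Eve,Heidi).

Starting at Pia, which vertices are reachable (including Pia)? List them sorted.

Start at Pia.
Its neighbours: Alice.
Nothing further is reachable.

Alice, Pia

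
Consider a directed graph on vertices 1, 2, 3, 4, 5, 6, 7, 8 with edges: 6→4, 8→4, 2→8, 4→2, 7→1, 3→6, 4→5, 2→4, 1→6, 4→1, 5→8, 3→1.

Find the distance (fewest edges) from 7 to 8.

5

Distance 0: 7.
Distance 1: 1.
Distance 2: 6.
Distance 3: 4.
Distance 4: 2, 5.
Distance 5: 8 — contains 8.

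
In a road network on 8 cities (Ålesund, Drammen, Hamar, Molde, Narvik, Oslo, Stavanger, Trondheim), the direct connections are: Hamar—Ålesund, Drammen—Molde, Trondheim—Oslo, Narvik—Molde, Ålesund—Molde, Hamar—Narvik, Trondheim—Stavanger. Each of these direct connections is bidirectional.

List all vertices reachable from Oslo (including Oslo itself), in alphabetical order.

Start at Oslo.
Its neighbours: Trondheim.
Then their neighbours: Stavanger.
Nothing further is reachable.

Oslo, Stavanger, Trondheim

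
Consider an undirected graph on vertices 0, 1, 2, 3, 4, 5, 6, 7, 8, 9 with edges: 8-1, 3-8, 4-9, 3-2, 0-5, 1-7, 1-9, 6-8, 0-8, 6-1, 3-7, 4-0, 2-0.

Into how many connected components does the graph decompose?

1

From 0: component {0, 1, 2, 3, 4, 5, 6, 7, 8, 9}.
That's 1 component.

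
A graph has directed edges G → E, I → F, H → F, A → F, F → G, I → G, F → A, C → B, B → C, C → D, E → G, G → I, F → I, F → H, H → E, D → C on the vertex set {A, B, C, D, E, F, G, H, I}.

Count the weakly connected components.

From A: component {A, E, F, G, H, I}.
From B: component {B, C, D}.
That's 2 components.

2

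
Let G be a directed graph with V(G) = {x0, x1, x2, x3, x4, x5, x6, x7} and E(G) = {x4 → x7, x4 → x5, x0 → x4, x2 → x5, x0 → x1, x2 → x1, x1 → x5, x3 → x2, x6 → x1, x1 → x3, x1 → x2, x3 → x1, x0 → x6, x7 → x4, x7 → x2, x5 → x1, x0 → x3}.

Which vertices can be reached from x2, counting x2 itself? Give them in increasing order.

x1, x2, x3, x5

Start at x2.
Its neighbours: x1, x5.
Then their neighbours: x3.
Nothing further is reachable.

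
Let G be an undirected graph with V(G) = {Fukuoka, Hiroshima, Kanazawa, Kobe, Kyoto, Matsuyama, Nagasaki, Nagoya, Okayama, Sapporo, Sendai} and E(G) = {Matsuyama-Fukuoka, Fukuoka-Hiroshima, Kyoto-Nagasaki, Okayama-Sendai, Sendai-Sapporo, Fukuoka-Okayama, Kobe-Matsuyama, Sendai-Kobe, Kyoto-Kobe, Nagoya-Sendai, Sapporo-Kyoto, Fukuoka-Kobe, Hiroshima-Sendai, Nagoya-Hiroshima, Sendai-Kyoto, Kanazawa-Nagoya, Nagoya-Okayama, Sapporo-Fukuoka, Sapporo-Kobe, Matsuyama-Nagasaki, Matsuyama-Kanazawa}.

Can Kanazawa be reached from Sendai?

Yes

Explore from Sendai.
Distance 1: reach Hiroshima, Kobe, Kyoto, Nagoya, Okayama, Sapporo.
Distance 2: reach Fukuoka, Kanazawa, Matsuyama, Nagasaki.
Found Kanazawa.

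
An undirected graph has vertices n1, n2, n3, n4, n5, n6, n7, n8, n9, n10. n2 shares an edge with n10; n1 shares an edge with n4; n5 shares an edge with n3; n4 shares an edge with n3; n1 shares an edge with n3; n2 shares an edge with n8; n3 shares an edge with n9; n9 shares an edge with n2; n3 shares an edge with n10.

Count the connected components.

3

From n1: component {n1, n2, n3, n4, n5, n8, n9, n10}.
From n6: component {n6}.
From n7: component {n7}.
That's 3 components.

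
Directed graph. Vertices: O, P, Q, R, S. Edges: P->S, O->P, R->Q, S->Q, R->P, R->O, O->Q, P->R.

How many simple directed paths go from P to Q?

P→R→O→Q
P→R→Q
P→S→Q

3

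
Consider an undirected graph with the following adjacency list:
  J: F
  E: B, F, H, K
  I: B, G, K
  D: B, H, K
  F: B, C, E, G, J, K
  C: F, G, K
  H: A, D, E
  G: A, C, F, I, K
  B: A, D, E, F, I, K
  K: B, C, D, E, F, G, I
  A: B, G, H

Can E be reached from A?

Explore from A.
Distance 1: reach B, G, H.
Distance 2: reach C, D, E, F, I, K.
Found E.

Yes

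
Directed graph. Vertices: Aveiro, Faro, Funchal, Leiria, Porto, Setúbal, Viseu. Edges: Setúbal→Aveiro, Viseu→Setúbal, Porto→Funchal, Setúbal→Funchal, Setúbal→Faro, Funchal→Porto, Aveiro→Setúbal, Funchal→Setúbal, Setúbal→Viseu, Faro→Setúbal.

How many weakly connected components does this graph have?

From Aveiro: component {Aveiro, Faro, Funchal, Porto, Setúbal, Viseu}.
From Leiria: component {Leiria}.
That's 2 components.

2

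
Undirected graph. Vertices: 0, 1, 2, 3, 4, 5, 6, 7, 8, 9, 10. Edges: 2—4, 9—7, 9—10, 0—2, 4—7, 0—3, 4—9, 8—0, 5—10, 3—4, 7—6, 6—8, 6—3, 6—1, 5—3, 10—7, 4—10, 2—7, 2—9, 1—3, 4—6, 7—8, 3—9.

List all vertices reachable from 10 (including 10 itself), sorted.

Start at 10.
Its neighbours: 4, 5, 7, 9.
Then their neighbours: 2, 3, 6, 8.
Then next layer: 0, 1.
Every vertex is now reached.

0, 1, 2, 3, 4, 5, 6, 7, 8, 9, 10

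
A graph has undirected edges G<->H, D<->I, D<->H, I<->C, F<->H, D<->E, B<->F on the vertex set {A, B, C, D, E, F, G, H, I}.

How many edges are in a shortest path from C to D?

Distance 0: C.
Distance 1: I.
Distance 2: D — contains D.

2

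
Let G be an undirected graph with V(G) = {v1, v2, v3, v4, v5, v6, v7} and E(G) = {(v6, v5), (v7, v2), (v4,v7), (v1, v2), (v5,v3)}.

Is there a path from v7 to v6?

No

Explore from v7.
Distance 1: reach v2, v4.
Distance 2: reach v1.
The search is exhausted without reaching v6; it lies in a different component.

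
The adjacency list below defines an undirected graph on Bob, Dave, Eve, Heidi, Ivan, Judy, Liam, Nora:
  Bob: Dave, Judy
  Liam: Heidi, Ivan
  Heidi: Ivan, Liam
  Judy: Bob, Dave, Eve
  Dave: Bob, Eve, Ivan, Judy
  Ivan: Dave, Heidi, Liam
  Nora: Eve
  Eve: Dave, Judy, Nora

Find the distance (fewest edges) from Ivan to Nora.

Distance 0: Ivan.
Distance 1: Dave, Heidi, Liam.
Distance 2: Bob, Eve, Judy.
Distance 3: Nora — contains Nora.

3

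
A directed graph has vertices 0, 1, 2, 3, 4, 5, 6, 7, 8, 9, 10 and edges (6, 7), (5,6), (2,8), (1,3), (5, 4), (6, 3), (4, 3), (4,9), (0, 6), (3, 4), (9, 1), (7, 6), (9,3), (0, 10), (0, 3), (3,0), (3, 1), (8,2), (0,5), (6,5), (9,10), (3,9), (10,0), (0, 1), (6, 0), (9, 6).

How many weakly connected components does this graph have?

2

From 0: component {0, 1, 3, 4, 5, 6, 7, 9, 10}.
From 2: component {2, 8}.
That's 2 components.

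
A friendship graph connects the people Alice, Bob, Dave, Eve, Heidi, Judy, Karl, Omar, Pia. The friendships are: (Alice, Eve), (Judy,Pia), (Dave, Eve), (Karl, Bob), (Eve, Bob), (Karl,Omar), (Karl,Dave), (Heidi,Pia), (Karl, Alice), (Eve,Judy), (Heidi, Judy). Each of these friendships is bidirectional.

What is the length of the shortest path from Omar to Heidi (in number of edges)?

Distance 0: Omar.
Distance 1: Karl.
Distance 2: Alice, Bob, Dave.
Distance 3: Eve.
Distance 4: Judy.
Distance 5: Heidi, Pia — contains Heidi.

5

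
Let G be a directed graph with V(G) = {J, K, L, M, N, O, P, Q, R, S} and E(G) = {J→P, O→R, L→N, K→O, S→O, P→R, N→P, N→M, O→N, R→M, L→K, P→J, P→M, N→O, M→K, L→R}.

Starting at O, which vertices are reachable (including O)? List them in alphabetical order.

J, K, M, N, O, P, R

Start at O.
Its neighbours: N, R.
Then their neighbours: M, P.
Then next layer: J, K.
Nothing further is reachable.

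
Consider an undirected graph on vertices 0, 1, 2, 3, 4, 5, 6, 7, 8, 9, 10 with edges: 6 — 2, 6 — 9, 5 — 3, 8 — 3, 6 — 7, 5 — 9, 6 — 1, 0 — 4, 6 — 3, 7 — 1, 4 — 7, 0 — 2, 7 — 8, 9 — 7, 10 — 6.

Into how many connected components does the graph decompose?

From 0: component {0, 1, 2, 3, 4, 5, 6, 7, 8, 9, 10}.
That's 1 component.

1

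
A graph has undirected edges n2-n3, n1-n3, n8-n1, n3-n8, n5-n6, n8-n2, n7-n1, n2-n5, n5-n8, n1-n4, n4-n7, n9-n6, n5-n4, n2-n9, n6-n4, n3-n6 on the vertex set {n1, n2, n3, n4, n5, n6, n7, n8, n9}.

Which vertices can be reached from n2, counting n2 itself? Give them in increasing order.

n1, n2, n3, n4, n5, n6, n7, n8, n9

Start at n2.
Its neighbours: n3, n5, n8, n9.
Then their neighbours: n1, n4, n6.
Then next layer: n7.
Every vertex is now reached.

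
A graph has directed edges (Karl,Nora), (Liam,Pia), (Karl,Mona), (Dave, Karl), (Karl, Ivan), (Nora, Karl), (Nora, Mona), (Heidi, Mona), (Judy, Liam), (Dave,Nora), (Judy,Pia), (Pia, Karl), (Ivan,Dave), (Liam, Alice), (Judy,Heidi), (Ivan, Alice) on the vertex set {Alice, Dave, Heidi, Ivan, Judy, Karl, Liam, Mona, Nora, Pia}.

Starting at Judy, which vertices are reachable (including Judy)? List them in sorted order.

Start at Judy.
Its neighbours: Heidi, Liam, Pia.
Then their neighbours: Alice, Karl, Mona.
Then next layer: Ivan, Nora.
Then next layer: Dave.
Every vertex is now reached.

Alice, Dave, Heidi, Ivan, Judy, Karl, Liam, Mona, Nora, Pia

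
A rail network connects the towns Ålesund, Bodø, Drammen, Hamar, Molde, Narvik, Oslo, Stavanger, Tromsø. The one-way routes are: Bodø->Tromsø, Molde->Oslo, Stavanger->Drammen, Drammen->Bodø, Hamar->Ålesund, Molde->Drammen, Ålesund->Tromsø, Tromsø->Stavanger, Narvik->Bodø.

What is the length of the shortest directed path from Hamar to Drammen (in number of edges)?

4

Distance 0: Hamar.
Distance 1: Ålesund.
Distance 2: Tromsø.
Distance 3: Stavanger.
Distance 4: Drammen — contains Drammen.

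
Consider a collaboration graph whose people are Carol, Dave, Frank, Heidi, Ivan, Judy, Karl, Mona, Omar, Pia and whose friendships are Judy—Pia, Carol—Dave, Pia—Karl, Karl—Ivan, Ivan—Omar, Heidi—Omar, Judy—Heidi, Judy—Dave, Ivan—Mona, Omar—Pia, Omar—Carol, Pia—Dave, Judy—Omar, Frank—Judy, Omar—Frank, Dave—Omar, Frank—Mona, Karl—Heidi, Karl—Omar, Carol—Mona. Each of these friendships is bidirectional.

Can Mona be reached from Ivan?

Explore from Ivan.
Distance 1: reach Karl, Mona, Omar.
Found Mona.

Yes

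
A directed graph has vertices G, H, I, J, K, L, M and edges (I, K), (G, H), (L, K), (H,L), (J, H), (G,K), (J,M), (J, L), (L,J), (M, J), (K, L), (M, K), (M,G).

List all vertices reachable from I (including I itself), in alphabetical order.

Start at I.
Its neighbours: K.
Then their neighbours: L.
Then next layer: J.
Then next layer: H, M.
Then next layer: G.
Every vertex is now reached.

G, H, I, J, K, L, M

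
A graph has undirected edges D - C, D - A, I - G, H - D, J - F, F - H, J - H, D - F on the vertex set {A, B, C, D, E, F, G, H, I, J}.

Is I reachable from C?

Explore from C.
Distance 1: reach D.
Distance 2: reach A, F, H.
Distance 3: reach J.
The search is exhausted without reaching I; it lies in a different component.

No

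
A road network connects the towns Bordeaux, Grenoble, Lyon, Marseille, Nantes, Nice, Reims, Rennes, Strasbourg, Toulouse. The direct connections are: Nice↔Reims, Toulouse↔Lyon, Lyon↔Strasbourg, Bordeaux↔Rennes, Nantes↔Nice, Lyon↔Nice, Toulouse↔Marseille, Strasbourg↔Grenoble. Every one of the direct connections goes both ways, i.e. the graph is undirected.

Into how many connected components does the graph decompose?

From Bordeaux: component {Bordeaux, Rennes}.
From Grenoble: component {Grenoble, Lyon, Marseille, Nantes, Nice, Reims, Strasbourg, Toulouse}.
That's 2 components.

2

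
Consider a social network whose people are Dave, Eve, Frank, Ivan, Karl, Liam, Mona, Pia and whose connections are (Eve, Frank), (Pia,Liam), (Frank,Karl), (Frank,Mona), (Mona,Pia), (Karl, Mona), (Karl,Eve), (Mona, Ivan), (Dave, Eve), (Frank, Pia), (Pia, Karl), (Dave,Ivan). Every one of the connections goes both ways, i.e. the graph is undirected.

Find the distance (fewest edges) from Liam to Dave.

Distance 0: Liam.
Distance 1: Pia.
Distance 2: Frank, Karl, Mona.
Distance 3: Eve, Ivan.
Distance 4: Dave — contains Dave.

4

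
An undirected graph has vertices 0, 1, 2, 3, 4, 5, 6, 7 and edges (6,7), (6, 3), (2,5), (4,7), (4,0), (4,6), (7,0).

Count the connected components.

From 0: component {0, 3, 4, 6, 7}.
From 1: component {1}.
From 2: component {2, 5}.
That's 3 components.

3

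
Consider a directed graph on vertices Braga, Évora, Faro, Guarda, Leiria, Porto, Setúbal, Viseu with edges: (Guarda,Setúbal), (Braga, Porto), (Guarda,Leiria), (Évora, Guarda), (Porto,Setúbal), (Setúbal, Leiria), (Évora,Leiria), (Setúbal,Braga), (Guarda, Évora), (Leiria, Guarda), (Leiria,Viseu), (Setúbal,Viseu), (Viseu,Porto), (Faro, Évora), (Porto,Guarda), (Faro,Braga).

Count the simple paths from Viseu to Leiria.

4

Viseu→Porto→Guarda→Évora→Leiria
Viseu→Porto→Guarda→Leiria
Viseu→Porto→Guarda→Setúbal→Leiria
Viseu→Porto→Setúbal→Leiria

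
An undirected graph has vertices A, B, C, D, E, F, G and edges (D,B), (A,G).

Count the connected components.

From A: component {A, G}.
From B: component {B, D}.
From C: component {C}.
From E: component {E}.
From F: component {F}.
That's 5 components.

5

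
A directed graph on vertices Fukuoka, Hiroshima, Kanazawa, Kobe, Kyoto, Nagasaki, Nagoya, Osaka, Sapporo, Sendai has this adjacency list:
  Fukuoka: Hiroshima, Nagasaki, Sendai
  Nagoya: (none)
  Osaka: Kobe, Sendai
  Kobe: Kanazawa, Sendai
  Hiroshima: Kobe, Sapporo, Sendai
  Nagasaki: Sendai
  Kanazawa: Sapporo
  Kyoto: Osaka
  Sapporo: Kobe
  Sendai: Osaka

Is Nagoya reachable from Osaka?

No

Explore from Osaka.
Distance 1: reach Kobe, Sendai.
Distance 2: reach Kanazawa.
Distance 3: reach Sapporo.
The search from Osaka is exhausted; no directed path reaches Nagoya.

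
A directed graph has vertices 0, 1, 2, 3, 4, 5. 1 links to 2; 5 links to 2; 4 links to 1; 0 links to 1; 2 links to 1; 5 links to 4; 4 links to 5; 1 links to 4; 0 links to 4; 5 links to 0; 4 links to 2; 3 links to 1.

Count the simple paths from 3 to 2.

3→1→2
3→1→4→2
3→1→4→5→2

3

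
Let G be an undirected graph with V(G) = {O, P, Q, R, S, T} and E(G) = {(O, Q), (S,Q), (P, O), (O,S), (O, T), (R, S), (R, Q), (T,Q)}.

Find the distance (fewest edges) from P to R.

Distance 0: P.
Distance 1: O.
Distance 2: Q, S, T.
Distance 3: R — contains R.

3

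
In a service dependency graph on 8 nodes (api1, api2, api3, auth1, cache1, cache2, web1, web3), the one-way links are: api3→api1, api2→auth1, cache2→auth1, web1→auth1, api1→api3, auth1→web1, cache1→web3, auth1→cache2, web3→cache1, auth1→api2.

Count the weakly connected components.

3

From api1: component {api1, api3}.
From api2: component {api2, auth1, cache2, web1}.
From cache1: component {cache1, web3}.
That's 3 components.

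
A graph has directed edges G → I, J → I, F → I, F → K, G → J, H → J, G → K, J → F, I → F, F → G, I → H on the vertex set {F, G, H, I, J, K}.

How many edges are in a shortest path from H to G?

3

Distance 0: H.
Distance 1: J.
Distance 2: F, I.
Distance 3: G, K — contains G.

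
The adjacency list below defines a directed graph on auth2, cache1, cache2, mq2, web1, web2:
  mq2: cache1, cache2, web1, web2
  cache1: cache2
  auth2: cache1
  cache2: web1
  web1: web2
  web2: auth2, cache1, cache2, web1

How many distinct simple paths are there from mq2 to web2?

mq2→cache1→cache2→web1→web2
mq2→cache2→web1→web2
mq2→web1→web2
mq2→web2

4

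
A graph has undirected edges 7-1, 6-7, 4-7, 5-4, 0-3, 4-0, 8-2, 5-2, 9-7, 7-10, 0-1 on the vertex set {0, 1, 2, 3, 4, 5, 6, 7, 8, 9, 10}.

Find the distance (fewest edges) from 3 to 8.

Distance 0: 3.
Distance 1: 0.
Distance 2: 1, 4.
Distance 3: 5, 7.
Distance 4: 2, 6, 9, 10.
Distance 5: 8 — contains 8.

5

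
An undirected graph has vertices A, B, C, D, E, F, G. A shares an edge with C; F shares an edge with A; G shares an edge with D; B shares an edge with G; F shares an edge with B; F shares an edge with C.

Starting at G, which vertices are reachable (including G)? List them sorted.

A, B, C, D, F, G

Start at G.
Its neighbours: B, D.
Then their neighbours: F.
Then next layer: A, C.
Nothing further is reachable.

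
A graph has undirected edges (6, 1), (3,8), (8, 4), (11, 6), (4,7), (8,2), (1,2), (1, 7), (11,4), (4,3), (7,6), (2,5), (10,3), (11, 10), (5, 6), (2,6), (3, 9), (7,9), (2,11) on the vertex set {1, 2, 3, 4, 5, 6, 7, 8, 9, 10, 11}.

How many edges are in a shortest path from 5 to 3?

Distance 0: 5.
Distance 1: 2, 6.
Distance 2: 1, 7, 8, 11.
Distance 3: 3, 4, 9, 10 — contains 3.

3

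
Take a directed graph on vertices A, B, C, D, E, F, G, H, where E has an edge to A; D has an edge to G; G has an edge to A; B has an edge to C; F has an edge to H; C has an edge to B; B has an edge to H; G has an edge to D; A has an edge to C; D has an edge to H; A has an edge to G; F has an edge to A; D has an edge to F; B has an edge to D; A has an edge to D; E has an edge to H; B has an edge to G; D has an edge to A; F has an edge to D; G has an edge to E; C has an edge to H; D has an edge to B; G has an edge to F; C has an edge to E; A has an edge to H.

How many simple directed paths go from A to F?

9

A→C→B→D→F
A→C→B→D→G→F
A→C→B→G→D→F
A→C→B→G→F
A→D→B→G→F
A→D→F
A→D→G→F
A→G→D→F
A→G→F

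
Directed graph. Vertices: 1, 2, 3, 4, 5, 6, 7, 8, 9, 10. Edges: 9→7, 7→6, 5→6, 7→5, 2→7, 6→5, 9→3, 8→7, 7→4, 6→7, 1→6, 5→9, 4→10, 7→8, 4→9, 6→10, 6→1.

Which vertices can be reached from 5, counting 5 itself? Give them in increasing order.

1, 3, 4, 5, 6, 7, 8, 9, 10

Start at 5.
Its neighbours: 6, 9.
Then their neighbours: 1, 3, 7, 10.
Then next layer: 4, 8.
Nothing further is reachable.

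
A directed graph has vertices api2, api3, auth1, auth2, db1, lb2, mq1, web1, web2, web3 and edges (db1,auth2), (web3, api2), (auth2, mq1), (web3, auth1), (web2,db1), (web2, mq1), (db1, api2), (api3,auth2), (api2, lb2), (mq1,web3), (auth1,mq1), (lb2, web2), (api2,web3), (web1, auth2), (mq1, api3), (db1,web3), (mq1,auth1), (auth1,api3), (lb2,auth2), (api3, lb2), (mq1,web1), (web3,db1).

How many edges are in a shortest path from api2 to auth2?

Distance 0: api2.
Distance 1: lb2, web3.
Distance 2: auth1, auth2, db1, web2 — contains auth2.

2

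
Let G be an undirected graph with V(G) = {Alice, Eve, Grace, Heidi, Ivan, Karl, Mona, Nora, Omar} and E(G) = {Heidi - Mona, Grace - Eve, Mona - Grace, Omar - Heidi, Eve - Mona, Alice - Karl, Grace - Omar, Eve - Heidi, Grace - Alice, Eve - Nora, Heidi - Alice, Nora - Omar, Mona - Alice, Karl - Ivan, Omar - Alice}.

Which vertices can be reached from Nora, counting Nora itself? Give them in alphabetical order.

Start at Nora.
Its neighbours: Eve, Omar.
Then their neighbours: Alice, Grace, Heidi, Mona.
Then next layer: Karl.
Then next layer: Ivan.
Every vertex is now reached.

Alice, Eve, Grace, Heidi, Ivan, Karl, Mona, Nora, Omar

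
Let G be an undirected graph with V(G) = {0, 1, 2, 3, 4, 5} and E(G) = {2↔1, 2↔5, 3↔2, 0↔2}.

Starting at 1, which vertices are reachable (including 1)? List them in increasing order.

0, 1, 2, 3, 5

Start at 1.
Its neighbours: 2.
Then their neighbours: 0, 3, 5.
Nothing further is reachable.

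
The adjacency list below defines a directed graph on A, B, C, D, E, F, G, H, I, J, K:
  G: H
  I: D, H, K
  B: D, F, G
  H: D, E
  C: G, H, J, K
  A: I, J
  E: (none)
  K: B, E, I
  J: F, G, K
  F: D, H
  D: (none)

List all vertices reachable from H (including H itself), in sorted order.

D, E, H

Start at H.
Its neighbours: D, E.
Nothing further is reachable.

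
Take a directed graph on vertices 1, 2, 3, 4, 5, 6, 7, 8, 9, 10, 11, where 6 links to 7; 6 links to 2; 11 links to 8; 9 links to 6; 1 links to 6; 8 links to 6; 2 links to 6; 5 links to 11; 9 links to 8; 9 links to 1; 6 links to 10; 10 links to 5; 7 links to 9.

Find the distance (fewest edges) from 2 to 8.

Distance 0: 2.
Distance 1: 6.
Distance 2: 7, 10.
Distance 3: 5, 9.
Distance 4: 1, 8, 11 — contains 8.

4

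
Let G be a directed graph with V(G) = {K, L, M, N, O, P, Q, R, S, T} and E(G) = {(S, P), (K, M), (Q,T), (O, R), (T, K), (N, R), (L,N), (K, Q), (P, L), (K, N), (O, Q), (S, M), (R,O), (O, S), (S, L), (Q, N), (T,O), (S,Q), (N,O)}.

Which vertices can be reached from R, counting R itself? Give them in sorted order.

Start at R.
Its neighbours: O.
Then their neighbours: Q, S.
Then next layer: L, M, N, P, T.
Then next layer: K.
Every vertex is now reached.

K, L, M, N, O, P, Q, R, S, T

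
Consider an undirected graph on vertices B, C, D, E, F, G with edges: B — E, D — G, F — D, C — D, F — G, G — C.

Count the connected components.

From B: component {B, E}.
From C: component {C, D, F, G}.
That's 2 components.

2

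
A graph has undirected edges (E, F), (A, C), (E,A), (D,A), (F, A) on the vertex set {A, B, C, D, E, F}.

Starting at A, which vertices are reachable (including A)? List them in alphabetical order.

A, C, D, E, F

Start at A.
Its neighbours: C, D, E, F.
Nothing further is reachable.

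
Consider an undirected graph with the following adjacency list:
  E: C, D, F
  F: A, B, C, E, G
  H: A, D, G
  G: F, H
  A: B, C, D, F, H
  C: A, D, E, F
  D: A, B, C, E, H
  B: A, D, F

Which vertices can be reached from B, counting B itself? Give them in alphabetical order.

A, B, C, D, E, F, G, H

Start at B.
Its neighbours: A, D, F.
Then their neighbours: C, E, G, H.
Every vertex is now reached.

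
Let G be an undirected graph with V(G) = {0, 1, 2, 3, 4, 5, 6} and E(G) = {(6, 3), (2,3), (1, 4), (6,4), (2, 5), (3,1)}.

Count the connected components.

2

From 0: component {0}.
From 1: component {1, 2, 3, 4, 5, 6}.
That's 2 components.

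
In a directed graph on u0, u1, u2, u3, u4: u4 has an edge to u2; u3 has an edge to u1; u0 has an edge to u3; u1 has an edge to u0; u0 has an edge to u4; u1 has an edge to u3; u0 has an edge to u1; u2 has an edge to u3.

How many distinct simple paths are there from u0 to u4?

u0→u4

1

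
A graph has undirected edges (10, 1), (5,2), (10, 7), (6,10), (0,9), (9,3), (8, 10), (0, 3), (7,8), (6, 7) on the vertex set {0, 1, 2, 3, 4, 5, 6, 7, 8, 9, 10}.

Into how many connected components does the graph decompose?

From 0: component {0, 3, 9}.
From 1: component {1, 6, 7, 8, 10}.
From 2: component {2, 5}.
From 4: component {4}.
That's 4 components.

4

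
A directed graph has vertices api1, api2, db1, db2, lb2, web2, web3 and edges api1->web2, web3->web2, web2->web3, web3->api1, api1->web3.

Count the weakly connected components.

From api1: component {api1, web2, web3}.
From api2: component {api2}.
From db1: component {db1}.
From db2: component {db2}.
From lb2: component {lb2}.
That's 5 components.

5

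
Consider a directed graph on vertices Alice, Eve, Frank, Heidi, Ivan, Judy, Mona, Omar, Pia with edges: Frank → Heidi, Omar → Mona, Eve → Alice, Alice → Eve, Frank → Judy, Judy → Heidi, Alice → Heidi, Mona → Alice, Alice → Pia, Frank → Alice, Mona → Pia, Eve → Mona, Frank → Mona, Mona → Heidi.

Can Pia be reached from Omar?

Yes

Explore from Omar.
Distance 1: reach Mona.
Distance 2: reach Alice, Heidi, Pia.
Found Pia.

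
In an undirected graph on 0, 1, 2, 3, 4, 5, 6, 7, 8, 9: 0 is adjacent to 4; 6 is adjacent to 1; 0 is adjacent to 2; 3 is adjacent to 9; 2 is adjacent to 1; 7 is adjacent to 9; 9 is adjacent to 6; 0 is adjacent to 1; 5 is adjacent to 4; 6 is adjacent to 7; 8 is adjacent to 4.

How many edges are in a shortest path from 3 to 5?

6

Distance 0: 3.
Distance 1: 9.
Distance 2: 6, 7.
Distance 3: 1.
Distance 4: 0, 2.
Distance 5: 4.
Distance 6: 5, 8 — contains 5.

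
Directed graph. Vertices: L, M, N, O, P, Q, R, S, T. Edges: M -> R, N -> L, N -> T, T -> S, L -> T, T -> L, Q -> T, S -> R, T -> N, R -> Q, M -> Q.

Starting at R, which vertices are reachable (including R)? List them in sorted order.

Start at R.
Its neighbours: Q.
Then their neighbours: T.
Then next layer: L, N, S.
Nothing further is reachable.

L, N, Q, R, S, T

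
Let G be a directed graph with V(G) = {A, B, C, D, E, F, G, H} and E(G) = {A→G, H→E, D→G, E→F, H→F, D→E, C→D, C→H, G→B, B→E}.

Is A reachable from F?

F has no outgoing edges, so nothing is reachable from it.

No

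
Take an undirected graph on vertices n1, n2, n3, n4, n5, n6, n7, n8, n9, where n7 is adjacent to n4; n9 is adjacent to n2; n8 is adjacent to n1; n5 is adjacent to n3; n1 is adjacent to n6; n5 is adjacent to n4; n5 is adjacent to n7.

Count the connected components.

3

From n1: component {n1, n6, n8}.
From n2: component {n2, n9}.
From n3: component {n3, n4, n5, n7}.
That's 3 components.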